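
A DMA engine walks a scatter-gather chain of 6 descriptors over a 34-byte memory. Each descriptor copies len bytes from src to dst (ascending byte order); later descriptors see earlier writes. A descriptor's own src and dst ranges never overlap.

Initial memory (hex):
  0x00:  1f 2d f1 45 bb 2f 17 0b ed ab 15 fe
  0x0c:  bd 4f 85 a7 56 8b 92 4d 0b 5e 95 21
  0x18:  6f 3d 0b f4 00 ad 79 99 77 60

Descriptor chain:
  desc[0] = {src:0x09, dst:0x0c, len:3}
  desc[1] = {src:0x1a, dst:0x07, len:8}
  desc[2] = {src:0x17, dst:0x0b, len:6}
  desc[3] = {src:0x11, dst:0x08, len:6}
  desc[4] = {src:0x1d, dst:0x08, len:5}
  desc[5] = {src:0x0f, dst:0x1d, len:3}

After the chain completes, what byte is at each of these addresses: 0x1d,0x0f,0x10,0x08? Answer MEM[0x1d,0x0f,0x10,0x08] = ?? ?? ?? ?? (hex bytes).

  after D0: wrote 3B at 0x0c = ab15fe
  after D1: wrote 8B at 0x07 = 0bf400ad79997760
  after D2: wrote 6B at 0x0b = 216f3d0bf400
  after D3: wrote 6B at 0x08 = 8b924d0b5e95
  after D4: wrote 5B at 0x08 = ad79997760
  after D5: wrote 3B at 0x1d = f4008b
query mem[0x1d]=0xf4, mem[0x0f]=0xf4, mem[0x10]=0x00, mem[0x08]=0xad

MEM[0x1d,0x0f,0x10,0x08] = f4 f4 00 ad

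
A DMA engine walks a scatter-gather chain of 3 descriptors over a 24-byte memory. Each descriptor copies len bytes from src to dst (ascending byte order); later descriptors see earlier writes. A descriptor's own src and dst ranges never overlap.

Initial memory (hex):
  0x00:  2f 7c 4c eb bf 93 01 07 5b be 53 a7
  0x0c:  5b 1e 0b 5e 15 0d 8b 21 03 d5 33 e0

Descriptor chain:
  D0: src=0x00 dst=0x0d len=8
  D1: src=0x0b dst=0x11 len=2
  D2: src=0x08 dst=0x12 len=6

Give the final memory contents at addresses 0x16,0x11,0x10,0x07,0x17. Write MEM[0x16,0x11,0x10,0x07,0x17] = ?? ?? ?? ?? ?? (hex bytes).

MEM[0x16,0x11,0x10,0x07,0x17] = 5b a7 eb 07 2f

#0 dst[0x0d+8] := {0x2f,0x7c,0x4c,0xeb,0xbf,0x93,0x01,0x07}
#1 dst[0x11+2] := {0xa7,0x5b}
#2 dst[0x12+6] := {0x5b,0xbe,0x53,0xa7,0x5b,0x2f}
query mem[0x16]=0x5b, mem[0x11]=0xa7, mem[0x10]=0xeb, mem[0x07]=0x07, mem[0x17]=0x2f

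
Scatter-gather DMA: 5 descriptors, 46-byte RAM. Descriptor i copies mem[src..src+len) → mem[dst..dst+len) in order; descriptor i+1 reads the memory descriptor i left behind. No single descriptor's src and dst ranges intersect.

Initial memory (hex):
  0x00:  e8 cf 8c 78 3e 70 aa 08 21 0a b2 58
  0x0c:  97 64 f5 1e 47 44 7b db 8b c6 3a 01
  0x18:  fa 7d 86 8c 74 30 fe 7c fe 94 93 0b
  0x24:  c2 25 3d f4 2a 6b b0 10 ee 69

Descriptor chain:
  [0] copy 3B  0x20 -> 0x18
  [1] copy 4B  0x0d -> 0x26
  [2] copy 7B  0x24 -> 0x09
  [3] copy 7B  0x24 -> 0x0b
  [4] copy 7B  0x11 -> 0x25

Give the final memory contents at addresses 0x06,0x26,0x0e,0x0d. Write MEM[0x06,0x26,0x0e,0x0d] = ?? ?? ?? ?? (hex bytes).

#0 dst[0x18+3] := {0xfe,0x94,0x93}
#1 dst[0x26+4] := {0x64,0xf5,0x1e,0x47}
#2 dst[0x09+7] := {0xc2,0x25,0x64,0xf5,0x1e,0x47,0xb0}
#3 dst[0x0b+7] := {0xc2,0x25,0x64,0xf5,0x1e,0x47,0xb0}
#4 dst[0x25+7] := {0xb0,0x7b,0xdb,0x8b,0xc6,0x3a,0x01}
query mem[0x06]=0xaa, mem[0x26]=0x7b, mem[0x0e]=0xf5, mem[0x0d]=0x64

MEM[0x06,0x26,0x0e,0x0d] = aa 7b f5 64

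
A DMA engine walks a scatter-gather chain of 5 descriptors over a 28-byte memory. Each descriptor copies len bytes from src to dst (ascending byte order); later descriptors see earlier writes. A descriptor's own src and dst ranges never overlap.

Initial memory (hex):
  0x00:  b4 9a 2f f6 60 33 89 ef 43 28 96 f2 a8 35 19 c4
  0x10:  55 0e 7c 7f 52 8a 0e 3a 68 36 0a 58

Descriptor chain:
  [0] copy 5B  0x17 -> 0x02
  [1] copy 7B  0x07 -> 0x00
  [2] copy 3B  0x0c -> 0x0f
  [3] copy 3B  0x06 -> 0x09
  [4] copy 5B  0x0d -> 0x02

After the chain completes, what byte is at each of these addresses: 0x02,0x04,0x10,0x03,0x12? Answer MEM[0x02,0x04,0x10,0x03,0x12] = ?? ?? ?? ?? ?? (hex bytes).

D0: mem[0x02..0x06] <- [3a 68 36 0a 58]
D1: mem[0x00..0x06] <- [ef 43 28 96 f2 a8 35]
D2: mem[0x0f..0x11] <- [a8 35 19]
D3: mem[0x09..0x0b] <- [35 ef 43]
D4: mem[0x02..0x06] <- [35 19 a8 35 19]
query mem[0x02]=0x35, mem[0x04]=0xa8, mem[0x10]=0x35, mem[0x03]=0x19, mem[0x12]=0x7c

MEM[0x02,0x04,0x10,0x03,0x12] = 35 a8 35 19 7c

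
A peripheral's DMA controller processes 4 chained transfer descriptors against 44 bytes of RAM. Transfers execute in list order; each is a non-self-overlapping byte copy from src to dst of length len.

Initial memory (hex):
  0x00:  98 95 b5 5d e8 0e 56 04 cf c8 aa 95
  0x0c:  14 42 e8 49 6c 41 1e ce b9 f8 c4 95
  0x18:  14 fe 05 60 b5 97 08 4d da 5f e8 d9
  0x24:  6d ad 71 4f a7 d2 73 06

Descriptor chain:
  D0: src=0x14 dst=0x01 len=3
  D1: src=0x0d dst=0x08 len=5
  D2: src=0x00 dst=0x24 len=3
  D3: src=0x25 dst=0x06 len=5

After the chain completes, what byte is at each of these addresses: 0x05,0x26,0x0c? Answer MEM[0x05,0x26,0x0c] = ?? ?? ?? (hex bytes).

MEM[0x05,0x26,0x0c] = 0e f8 41

[0] 0x14->0x01 len=3 : b9 f8 c4
[1] 0x0d->0x08 len=5 : 42 e8 49 6c 41
[2] 0x00->0x24 len=3 : 98 b9 f8
[3] 0x25->0x06 len=5 : b9 f8 4f a7 d2
query mem[0x05]=0x0e, mem[0x26]=0xf8, mem[0x0c]=0x41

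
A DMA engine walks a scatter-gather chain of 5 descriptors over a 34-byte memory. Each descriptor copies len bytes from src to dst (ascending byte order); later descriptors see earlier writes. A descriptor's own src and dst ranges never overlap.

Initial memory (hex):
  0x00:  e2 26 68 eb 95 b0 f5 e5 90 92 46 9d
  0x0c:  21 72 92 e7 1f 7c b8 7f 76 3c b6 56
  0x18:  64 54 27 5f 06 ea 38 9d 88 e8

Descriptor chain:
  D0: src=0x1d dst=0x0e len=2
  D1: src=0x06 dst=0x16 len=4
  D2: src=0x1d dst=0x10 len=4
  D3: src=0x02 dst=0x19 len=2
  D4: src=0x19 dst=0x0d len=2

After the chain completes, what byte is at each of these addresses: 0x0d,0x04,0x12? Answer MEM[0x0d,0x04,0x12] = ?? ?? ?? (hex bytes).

MEM[0x0d,0x04,0x12] = 68 95 9d

[0] 0x1d->0x0e len=2 : ea 38
[1] 0x06->0x16 len=4 : f5 e5 90 92
[2] 0x1d->0x10 len=4 : ea 38 9d 88
[3] 0x02->0x19 len=2 : 68 eb
[4] 0x19->0x0d len=2 : 68 eb
query mem[0x0d]=0x68, mem[0x04]=0x95, mem[0x12]=0x9d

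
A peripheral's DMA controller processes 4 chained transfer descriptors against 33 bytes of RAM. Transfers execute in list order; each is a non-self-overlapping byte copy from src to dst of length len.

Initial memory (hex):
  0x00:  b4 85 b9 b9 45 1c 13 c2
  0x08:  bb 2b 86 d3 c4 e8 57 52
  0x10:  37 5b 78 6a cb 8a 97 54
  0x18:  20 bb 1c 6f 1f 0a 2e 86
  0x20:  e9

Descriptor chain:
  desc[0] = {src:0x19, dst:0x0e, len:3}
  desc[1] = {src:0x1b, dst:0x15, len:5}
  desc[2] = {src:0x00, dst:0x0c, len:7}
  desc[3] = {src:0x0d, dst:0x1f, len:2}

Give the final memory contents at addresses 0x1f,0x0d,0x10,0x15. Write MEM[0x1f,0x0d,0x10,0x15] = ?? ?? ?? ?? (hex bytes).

  after D0: wrote 3B at 0x0e = bb1c6f
  after D1: wrote 5B at 0x15 = 6f1f0a2e86
  after D2: wrote 7B at 0x0c = b485b9b9451c13
  after D3: wrote 2B at 0x1f = 85b9
query mem[0x1f]=0x85, mem[0x0d]=0x85, mem[0x10]=0x45, mem[0x15]=0x6f

MEM[0x1f,0x0d,0x10,0x15] = 85 85 45 6f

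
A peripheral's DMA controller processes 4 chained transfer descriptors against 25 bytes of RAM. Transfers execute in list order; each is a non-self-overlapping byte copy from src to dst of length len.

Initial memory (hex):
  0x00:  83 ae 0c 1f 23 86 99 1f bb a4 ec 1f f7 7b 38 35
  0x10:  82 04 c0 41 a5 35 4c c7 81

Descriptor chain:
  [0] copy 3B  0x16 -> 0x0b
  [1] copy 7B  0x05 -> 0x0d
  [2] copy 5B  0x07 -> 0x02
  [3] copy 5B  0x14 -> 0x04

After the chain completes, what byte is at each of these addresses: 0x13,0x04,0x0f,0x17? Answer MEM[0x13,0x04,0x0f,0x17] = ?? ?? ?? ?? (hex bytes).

MEM[0x13,0x04,0x0f,0x17] = 4c a5 1f c7

  after D0: wrote 3B at 0x0b = 4cc781
  after D1: wrote 7B at 0x0d = 86991fbba4ec4c
  after D2: wrote 5B at 0x02 = 1fbba4ec4c
  after D3: wrote 5B at 0x04 = a5354cc781
query mem[0x13]=0x4c, mem[0x04]=0xa5, mem[0x0f]=0x1f, mem[0x17]=0xc7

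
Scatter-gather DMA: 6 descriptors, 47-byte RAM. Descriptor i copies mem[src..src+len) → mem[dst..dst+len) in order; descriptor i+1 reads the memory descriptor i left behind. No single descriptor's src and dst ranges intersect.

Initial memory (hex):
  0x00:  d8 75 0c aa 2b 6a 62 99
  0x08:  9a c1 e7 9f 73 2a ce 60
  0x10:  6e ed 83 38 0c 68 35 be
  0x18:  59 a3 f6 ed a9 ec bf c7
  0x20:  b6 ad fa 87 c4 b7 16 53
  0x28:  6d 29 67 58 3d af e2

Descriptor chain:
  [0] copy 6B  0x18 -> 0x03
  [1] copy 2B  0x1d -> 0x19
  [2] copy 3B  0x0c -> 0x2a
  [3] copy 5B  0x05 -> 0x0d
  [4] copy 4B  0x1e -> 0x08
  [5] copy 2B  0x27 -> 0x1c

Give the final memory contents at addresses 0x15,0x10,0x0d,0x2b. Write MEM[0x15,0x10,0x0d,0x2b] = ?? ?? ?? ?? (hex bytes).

MEM[0x15,0x10,0x0d,0x2b] = 68 ec f6 2a

#0 dst[0x03+6] := {0x59,0xa3,0xf6,0xed,0xa9,0xec}
#1 dst[0x19+2] := {0xec,0xbf}
#2 dst[0x2a+3] := {0x73,0x2a,0xce}
#3 dst[0x0d+5] := {0xf6,0xed,0xa9,0xec,0xc1}
#4 dst[0x08+4] := {0xbf,0xc7,0xb6,0xad}
#5 dst[0x1c+2] := {0x53,0x6d}
query mem[0x15]=0x68, mem[0x10]=0xec, mem[0x0d]=0xf6, mem[0x2b]=0x2a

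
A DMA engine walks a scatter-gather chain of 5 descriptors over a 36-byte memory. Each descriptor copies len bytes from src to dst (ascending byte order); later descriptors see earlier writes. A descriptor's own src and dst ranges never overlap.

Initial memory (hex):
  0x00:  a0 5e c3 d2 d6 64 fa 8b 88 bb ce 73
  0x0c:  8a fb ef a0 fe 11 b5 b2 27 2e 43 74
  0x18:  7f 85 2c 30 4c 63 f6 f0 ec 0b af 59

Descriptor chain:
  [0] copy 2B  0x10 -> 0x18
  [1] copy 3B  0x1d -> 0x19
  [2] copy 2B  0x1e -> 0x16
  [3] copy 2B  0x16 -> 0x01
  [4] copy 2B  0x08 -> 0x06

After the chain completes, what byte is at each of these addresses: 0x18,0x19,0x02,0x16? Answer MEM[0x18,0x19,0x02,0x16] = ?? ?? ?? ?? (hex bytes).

MEM[0x18,0x19,0x02,0x16] = fe 63 f0 f6

[0] 0x10->0x18 len=2 : fe 11
[1] 0x1d->0x19 len=3 : 63 f6 f0
[2] 0x1e->0x16 len=2 : f6 f0
[3] 0x16->0x01 len=2 : f6 f0
[4] 0x08->0x06 len=2 : 88 bb
query mem[0x18]=0xfe, mem[0x19]=0x63, mem[0x02]=0xf0, mem[0x16]=0xf6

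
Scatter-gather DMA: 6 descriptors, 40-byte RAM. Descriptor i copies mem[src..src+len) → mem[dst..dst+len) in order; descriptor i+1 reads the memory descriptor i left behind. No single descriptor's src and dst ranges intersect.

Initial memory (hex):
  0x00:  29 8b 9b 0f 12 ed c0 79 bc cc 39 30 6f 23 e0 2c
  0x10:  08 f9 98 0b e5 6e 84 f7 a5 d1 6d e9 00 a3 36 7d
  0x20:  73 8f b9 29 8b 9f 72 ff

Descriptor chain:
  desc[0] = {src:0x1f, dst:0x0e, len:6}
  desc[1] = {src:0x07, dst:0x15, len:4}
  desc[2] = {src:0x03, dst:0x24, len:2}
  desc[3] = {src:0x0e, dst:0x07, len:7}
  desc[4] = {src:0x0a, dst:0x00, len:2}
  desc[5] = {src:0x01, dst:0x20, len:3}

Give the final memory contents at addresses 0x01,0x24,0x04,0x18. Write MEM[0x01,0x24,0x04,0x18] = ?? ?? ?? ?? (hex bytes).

MEM[0x01,0x24,0x04,0x18] = 29 0f 12 39

D0: mem[0x0e..0x13] <- [7d 73 8f b9 29 8b]
D1: mem[0x15..0x18] <- [79 bc cc 39]
D2: mem[0x24..0x25] <- [0f 12]
D3: mem[0x07..0x0d] <- [7d 73 8f b9 29 8b e5]
D4: mem[0x00..0x01] <- [b9 29]
D5: mem[0x20..0x22] <- [29 9b 0f]
query mem[0x01]=0x29, mem[0x24]=0x0f, mem[0x04]=0x12, mem[0x18]=0x39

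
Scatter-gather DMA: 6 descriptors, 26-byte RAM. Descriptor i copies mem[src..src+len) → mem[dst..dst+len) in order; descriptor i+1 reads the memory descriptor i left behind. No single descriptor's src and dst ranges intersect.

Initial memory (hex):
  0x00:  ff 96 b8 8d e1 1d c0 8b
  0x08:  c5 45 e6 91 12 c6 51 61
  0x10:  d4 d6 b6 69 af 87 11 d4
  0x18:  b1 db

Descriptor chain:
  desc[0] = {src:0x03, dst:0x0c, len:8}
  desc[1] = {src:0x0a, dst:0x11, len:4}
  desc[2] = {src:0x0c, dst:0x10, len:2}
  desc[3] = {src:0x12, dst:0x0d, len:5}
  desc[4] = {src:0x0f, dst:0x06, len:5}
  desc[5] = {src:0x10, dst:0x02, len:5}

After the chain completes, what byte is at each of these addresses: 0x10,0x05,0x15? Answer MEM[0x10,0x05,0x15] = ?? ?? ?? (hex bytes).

MEM[0x10,0x05,0x15] = 87 8d 87

D0: mem[0x0c..0x13] <- [8d e1 1d c0 8b c5 45 e6]
D1: mem[0x11..0x14] <- [e6 91 8d e1]
D2: mem[0x10..0x11] <- [8d e1]
D3: mem[0x0d..0x11] <- [91 8d e1 87 11]
D4: mem[0x06..0x0a] <- [e1 87 11 91 8d]
D5: mem[0x02..0x06] <- [87 11 91 8d e1]
query mem[0x10]=0x87, mem[0x05]=0x8d, mem[0x15]=0x87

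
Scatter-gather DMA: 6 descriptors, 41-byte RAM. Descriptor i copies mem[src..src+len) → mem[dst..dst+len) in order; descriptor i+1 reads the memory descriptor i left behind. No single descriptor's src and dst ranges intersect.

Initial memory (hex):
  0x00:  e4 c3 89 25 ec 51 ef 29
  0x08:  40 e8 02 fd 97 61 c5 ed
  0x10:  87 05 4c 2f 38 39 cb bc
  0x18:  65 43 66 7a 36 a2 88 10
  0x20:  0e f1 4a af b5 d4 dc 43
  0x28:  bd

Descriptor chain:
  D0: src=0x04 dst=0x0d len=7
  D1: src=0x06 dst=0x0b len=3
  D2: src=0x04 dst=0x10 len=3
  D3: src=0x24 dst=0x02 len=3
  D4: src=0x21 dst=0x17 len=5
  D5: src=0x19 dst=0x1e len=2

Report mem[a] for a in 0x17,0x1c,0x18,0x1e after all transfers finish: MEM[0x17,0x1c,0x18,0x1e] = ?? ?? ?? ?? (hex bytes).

MEM[0x17,0x1c,0x18,0x1e] = f1 36 4a af

#0 dst[0x0d+7] := {0xec,0x51,0xef,0x29,0x40,0xe8,0x02}
#1 dst[0x0b+3] := {0xef,0x29,0x40}
#2 dst[0x10+3] := {0xec,0x51,0xef}
#3 dst[0x02+3] := {0xb5,0xd4,0xdc}
#4 dst[0x17+5] := {0xf1,0x4a,0xaf,0xb5,0xd4}
#5 dst[0x1e+2] := {0xaf,0xb5}
query mem[0x17]=0xf1, mem[0x1c]=0x36, mem[0x18]=0x4a, mem[0x1e]=0xaf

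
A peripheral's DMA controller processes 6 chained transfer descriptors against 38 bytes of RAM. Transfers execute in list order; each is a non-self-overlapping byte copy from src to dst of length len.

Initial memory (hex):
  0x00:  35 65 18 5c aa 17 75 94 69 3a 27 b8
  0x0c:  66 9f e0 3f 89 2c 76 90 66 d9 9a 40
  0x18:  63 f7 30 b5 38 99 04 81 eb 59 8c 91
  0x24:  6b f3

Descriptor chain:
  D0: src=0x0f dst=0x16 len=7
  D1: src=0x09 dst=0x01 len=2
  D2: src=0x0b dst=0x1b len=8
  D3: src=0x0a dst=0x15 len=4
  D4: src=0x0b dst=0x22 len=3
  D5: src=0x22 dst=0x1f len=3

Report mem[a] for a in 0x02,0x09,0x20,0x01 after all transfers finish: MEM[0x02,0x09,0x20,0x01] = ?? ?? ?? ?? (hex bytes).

MEM[0x02,0x09,0x20,0x01] = 27 3a 66 3a

D0: mem[0x16..0x1c] <- [3f 89 2c 76 90 66 d9]
D1: mem[0x01..0x02] <- [3a 27]
D2: mem[0x1b..0x22] <- [b8 66 9f e0 3f 89 2c 76]
D3: mem[0x15..0x18] <- [27 b8 66 9f]
D4: mem[0x22..0x24] <- [b8 66 9f]
D5: mem[0x1f..0x21] <- [b8 66 9f]
query mem[0x02]=0x27, mem[0x09]=0x3a, mem[0x20]=0x66, mem[0x01]=0x3a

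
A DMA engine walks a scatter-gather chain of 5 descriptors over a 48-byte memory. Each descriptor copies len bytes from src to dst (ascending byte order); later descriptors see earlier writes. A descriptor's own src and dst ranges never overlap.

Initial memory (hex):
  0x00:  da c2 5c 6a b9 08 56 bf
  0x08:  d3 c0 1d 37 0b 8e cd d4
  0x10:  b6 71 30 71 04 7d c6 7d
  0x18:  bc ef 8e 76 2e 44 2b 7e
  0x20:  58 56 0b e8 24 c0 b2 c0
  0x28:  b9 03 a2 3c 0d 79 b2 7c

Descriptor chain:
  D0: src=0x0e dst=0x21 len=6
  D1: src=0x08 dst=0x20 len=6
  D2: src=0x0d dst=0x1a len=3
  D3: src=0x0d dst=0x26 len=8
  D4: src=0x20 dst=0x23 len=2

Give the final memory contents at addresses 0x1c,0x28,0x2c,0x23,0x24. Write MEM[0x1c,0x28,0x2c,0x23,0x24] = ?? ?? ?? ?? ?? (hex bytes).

MEM[0x1c,0x28,0x2c,0x23,0x24] = d4 d4 71 d3 c0

D0: mem[0x21..0x26] <- [cd d4 b6 71 30 71]
D1: mem[0x20..0x25] <- [d3 c0 1d 37 0b 8e]
D2: mem[0x1a..0x1c] <- [8e cd d4]
D3: mem[0x26..0x2d] <- [8e cd d4 b6 71 30 71 04]
D4: mem[0x23..0x24] <- [d3 c0]
query mem[0x1c]=0xd4, mem[0x28]=0xd4, mem[0x2c]=0x71, mem[0x23]=0xd3, mem[0x24]=0xc0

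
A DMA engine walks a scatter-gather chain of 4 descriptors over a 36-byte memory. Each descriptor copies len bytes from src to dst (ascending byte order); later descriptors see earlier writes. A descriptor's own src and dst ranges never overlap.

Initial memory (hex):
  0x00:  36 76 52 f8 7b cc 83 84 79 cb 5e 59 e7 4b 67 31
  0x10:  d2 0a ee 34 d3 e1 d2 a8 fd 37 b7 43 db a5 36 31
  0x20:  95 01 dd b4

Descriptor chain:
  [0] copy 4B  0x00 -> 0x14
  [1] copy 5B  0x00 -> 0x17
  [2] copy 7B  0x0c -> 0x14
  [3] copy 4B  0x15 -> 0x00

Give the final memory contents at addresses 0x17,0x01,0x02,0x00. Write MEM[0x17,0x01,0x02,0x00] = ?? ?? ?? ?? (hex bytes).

D0: mem[0x14..0x17] <- [36 76 52 f8]
D1: mem[0x17..0x1b] <- [36 76 52 f8 7b]
D2: mem[0x14..0x1a] <- [e7 4b 67 31 d2 0a ee]
D3: mem[0x00..0x03] <- [4b 67 31 d2]
query mem[0x17]=0x31, mem[0x01]=0x67, mem[0x02]=0x31, mem[0x00]=0x4b

MEM[0x17,0x01,0x02,0x00] = 31 67 31 4b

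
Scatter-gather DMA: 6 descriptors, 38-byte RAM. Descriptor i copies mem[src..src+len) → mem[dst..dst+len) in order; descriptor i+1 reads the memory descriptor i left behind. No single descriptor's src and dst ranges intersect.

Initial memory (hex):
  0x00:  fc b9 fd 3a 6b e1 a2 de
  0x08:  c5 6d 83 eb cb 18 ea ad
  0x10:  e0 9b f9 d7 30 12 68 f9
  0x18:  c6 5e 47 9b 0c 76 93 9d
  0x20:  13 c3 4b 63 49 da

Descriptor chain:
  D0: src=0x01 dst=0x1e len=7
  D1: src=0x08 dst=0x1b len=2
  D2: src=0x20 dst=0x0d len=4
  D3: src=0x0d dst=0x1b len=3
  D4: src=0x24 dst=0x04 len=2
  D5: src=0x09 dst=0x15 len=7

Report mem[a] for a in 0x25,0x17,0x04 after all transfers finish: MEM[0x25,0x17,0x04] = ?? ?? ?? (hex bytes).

MEM[0x25,0x17,0x04] = da eb de

#0 dst[0x1e+7] := {0xb9,0xfd,0x3a,0x6b,0xe1,0xa2,0xde}
#1 dst[0x1b+2] := {0xc5,0x6d}
#2 dst[0x0d+4] := {0x3a,0x6b,0xe1,0xa2}
#3 dst[0x1b+3] := {0x3a,0x6b,0xe1}
#4 dst[0x04+2] := {0xde,0xda}
#5 dst[0x15+7] := {0x6d,0x83,0xeb,0xcb,0x3a,0x6b,0xe1}
query mem[0x25]=0xda, mem[0x17]=0xeb, mem[0x04]=0xde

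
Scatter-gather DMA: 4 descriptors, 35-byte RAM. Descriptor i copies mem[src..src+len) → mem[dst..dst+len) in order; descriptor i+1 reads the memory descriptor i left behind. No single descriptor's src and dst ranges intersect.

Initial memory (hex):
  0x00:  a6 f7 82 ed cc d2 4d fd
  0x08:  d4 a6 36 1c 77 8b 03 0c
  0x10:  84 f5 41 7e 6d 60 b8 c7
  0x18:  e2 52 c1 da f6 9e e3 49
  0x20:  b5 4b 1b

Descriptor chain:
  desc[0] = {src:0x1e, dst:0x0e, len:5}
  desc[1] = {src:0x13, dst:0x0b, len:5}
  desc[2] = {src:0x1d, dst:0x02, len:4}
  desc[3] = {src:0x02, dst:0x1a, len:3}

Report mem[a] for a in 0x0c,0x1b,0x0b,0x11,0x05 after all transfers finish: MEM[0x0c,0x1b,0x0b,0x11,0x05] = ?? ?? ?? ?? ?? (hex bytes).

MEM[0x0c,0x1b,0x0b,0x11,0x05] = 6d e3 7e 4b b5

[0] 0x1e->0x0e len=5 : e3 49 b5 4b 1b
[1] 0x13->0x0b len=5 : 7e 6d 60 b8 c7
[2] 0x1d->0x02 len=4 : 9e e3 49 b5
[3] 0x02->0x1a len=3 : 9e e3 49
query mem[0x0c]=0x6d, mem[0x1b]=0xe3, mem[0x0b]=0x7e, mem[0x11]=0x4b, mem[0x05]=0xb5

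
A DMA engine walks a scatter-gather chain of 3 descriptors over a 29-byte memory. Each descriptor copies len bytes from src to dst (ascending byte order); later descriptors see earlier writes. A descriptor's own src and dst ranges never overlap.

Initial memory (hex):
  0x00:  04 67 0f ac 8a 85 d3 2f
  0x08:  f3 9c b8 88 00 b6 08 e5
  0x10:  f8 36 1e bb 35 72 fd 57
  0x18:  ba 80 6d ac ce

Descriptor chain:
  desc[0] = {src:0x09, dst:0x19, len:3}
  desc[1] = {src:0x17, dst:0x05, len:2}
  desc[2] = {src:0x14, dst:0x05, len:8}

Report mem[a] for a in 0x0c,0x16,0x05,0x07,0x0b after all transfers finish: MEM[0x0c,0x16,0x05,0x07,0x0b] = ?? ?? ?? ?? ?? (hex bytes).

D0: mem[0x19..0x1b] <- [9c b8 88]
D1: mem[0x05..0x06] <- [57 ba]
D2: mem[0x05..0x0c] <- [35 72 fd 57 ba 9c b8 88]
query mem[0x0c]=0x88, mem[0x16]=0xfd, mem[0x05]=0x35, mem[0x07]=0xfd, mem[0x0b]=0xb8

MEM[0x0c,0x16,0x05,0x07,0x0b] = 88 fd 35 fd b8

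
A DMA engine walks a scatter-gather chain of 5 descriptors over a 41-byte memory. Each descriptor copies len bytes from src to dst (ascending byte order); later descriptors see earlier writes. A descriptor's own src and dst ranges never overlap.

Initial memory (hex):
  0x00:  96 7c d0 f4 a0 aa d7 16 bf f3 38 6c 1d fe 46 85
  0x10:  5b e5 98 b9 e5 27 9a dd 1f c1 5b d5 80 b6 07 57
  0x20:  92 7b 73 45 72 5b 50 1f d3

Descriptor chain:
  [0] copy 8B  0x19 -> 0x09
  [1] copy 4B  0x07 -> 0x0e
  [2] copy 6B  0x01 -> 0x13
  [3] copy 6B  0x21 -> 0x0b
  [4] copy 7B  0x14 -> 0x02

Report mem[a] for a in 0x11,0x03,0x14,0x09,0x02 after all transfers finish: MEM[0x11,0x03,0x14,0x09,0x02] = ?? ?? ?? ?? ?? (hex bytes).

MEM[0x11,0x03,0x14,0x09,0x02] = 5b f4 d0 c1 d0

[0] 0x19->0x09 len=8 : c1 5b d5 80 b6 07 57 92
[1] 0x07->0x0e len=4 : 16 bf c1 5b
[2] 0x01->0x13 len=6 : 7c d0 f4 a0 aa d7
[3] 0x21->0x0b len=6 : 7b 73 45 72 5b 50
[4] 0x14->0x02 len=7 : d0 f4 a0 aa d7 c1 5b
query mem[0x11]=0x5b, mem[0x03]=0xf4, mem[0x14]=0xd0, mem[0x09]=0xc1, mem[0x02]=0xd0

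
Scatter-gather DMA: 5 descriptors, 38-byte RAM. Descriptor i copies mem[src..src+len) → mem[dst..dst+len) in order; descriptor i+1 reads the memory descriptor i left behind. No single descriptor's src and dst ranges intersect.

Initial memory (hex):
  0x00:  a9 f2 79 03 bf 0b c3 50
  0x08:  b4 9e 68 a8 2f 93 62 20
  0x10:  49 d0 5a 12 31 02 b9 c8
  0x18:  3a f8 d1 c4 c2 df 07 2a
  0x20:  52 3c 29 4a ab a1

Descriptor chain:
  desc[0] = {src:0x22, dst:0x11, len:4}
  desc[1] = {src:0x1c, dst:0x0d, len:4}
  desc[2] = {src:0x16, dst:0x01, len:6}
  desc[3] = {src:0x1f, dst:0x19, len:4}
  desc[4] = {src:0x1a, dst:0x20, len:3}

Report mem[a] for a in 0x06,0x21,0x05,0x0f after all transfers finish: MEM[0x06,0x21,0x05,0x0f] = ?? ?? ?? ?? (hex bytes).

MEM[0x06,0x21,0x05,0x0f] = c4 3c d1 07

#0 dst[0x11+4] := {0x29,0x4a,0xab,0xa1}
#1 dst[0x0d+4] := {0xc2,0xdf,0x07,0x2a}
#2 dst[0x01+6] := {0xb9,0xc8,0x3a,0xf8,0xd1,0xc4}
#3 dst[0x19+4] := {0x2a,0x52,0x3c,0x29}
#4 dst[0x20+3] := {0x52,0x3c,0x29}
query mem[0x06]=0xc4, mem[0x21]=0x3c, mem[0x05]=0xd1, mem[0x0f]=0x07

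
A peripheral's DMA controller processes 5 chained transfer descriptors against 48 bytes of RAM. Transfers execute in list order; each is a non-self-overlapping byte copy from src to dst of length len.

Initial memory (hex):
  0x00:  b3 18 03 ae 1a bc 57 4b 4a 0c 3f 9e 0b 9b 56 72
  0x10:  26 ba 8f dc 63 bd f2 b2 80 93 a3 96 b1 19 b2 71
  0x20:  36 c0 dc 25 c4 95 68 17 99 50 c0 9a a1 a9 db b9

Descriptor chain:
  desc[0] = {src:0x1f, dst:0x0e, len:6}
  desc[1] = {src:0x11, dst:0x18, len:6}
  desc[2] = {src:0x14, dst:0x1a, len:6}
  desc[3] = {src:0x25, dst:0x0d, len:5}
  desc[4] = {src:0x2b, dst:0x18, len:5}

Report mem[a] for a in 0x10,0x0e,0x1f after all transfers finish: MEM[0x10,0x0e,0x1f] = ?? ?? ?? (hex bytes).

D0: mem[0x0e..0x13] <- [71 36 c0 dc 25 c4]
D1: mem[0x18..0x1d] <- [dc 25 c4 63 bd f2]
D2: mem[0x1a..0x1f] <- [63 bd f2 b2 dc 25]
D3: mem[0x0d..0x11] <- [95 68 17 99 50]
D4: mem[0x18..0x1c] <- [9a a1 a9 db b9]
query mem[0x10]=0x99, mem[0x0e]=0x68, mem[0x1f]=0x25

MEM[0x10,0x0e,0x1f] = 99 68 25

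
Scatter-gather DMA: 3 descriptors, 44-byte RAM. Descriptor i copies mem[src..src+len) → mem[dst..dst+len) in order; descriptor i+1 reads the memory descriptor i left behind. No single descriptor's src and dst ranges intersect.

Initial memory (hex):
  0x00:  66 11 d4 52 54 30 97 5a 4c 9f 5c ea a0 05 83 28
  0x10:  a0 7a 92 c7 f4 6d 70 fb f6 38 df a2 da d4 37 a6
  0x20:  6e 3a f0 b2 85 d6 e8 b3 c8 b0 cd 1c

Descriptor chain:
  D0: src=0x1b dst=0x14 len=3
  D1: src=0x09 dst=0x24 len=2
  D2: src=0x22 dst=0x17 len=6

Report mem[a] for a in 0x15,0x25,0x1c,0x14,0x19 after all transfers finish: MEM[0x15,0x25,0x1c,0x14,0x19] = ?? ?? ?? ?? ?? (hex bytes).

MEM[0x15,0x25,0x1c,0x14,0x19] = da 5c b3 a2 9f

[0] 0x1b->0x14 len=3 : a2 da d4
[1] 0x09->0x24 len=2 : 9f 5c
[2] 0x22->0x17 len=6 : f0 b2 9f 5c e8 b3
query mem[0x15]=0xda, mem[0x25]=0x5c, mem[0x1c]=0xb3, mem[0x14]=0xa2, mem[0x19]=0x9f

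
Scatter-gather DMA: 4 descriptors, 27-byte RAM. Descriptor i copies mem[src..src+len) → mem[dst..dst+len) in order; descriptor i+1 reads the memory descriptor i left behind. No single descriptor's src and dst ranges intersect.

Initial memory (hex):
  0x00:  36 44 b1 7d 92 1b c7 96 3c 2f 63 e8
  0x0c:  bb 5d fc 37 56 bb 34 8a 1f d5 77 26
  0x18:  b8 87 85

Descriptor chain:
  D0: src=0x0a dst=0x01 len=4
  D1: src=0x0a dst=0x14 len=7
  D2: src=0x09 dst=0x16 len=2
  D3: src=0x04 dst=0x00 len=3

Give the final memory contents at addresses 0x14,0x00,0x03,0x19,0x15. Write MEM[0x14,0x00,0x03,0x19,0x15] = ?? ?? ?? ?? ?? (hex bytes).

MEM[0x14,0x00,0x03,0x19,0x15] = 63 5d bb 37 e8

#0 dst[0x01+4] := {0x63,0xe8,0xbb,0x5d}
#1 dst[0x14+7] := {0x63,0xe8,0xbb,0x5d,0xfc,0x37,0x56}
#2 dst[0x16+2] := {0x2f,0x63}
#3 dst[0x00+3] := {0x5d,0x1b,0xc7}
query mem[0x14]=0x63, mem[0x00]=0x5d, mem[0x03]=0xbb, mem[0x19]=0x37, mem[0x15]=0xe8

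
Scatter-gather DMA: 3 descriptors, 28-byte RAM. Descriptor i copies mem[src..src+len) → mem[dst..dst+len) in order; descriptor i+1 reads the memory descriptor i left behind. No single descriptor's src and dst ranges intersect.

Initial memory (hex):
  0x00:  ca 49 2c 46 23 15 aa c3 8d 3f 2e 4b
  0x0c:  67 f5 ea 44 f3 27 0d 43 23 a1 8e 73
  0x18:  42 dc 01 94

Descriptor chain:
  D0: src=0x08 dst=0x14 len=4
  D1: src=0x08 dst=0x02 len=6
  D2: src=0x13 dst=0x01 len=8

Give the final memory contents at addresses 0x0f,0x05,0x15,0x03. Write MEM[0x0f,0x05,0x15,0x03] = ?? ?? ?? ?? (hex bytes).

MEM[0x0f,0x05,0x15,0x03] = 44 4b 3f 3f

  after D0: wrote 4B at 0x14 = 8d3f2e4b
  after D1: wrote 6B at 0x02 = 8d3f2e4b67f5
  after D2: wrote 8B at 0x01 = 438d3f2e4b42dc01
query mem[0x0f]=0x44, mem[0x05]=0x4b, mem[0x15]=0x3f, mem[0x03]=0x3f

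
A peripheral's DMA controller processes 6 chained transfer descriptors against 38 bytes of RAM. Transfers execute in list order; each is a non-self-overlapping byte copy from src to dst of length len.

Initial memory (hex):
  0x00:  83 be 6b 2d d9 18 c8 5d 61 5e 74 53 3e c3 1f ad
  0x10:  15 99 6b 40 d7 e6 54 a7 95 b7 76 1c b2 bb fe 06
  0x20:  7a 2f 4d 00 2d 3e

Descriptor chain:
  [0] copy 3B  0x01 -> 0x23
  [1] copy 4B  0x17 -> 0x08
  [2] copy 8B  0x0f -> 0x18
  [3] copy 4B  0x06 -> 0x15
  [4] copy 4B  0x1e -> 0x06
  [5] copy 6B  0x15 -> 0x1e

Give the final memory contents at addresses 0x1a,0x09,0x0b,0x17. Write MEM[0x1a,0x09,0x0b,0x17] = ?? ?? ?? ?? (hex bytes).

MEM[0x1a,0x09,0x0b,0x17] = 99 2f 76 a7

D0: mem[0x23..0x25] <- [be 6b 2d]
D1: mem[0x08..0x0b] <- [a7 95 b7 76]
D2: mem[0x18..0x1f] <- [ad 15 99 6b 40 d7 e6 54]
D3: mem[0x15..0x18] <- [c8 5d a7 95]
D4: mem[0x06..0x09] <- [e6 54 7a 2f]
D5: mem[0x1e..0x23] <- [c8 5d a7 95 15 99]
query mem[0x1a]=0x99, mem[0x09]=0x2f, mem[0x0b]=0x76, mem[0x17]=0xa7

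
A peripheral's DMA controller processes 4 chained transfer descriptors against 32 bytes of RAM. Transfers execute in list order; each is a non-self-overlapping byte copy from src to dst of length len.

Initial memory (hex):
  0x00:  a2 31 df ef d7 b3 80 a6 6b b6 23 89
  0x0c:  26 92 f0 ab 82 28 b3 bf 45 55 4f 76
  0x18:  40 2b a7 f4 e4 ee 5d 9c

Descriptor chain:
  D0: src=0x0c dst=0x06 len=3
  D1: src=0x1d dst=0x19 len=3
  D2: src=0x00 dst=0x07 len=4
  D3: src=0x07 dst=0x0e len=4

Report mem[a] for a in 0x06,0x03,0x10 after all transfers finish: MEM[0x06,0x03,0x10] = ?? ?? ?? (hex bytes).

#0 dst[0x06+3] := {0x26,0x92,0xf0}
#1 dst[0x19+3] := {0xee,0x5d,0x9c}
#2 dst[0x07+4] := {0xa2,0x31,0xdf,0xef}
#3 dst[0x0e+4] := {0xa2,0x31,0xdf,0xef}
query mem[0x06]=0x26, mem[0x03]=0xef, mem[0x10]=0xdf

MEM[0x06,0x03,0x10] = 26 ef df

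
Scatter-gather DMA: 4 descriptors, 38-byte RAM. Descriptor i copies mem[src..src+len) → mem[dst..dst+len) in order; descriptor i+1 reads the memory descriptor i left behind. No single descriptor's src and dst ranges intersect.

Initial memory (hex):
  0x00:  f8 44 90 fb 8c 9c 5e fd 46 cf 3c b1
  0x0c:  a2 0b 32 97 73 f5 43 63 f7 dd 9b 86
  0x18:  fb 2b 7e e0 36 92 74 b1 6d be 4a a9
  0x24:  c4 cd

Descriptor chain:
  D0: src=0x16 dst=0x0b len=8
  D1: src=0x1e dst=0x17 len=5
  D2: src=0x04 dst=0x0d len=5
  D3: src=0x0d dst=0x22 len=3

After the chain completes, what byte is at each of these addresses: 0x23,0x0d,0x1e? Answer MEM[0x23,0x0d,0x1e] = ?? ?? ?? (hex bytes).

  after D0: wrote 8B at 0x0b = 9b86fb2b7ee03692
  after D1: wrote 5B at 0x17 = 74b16dbe4a
  after D2: wrote 5B at 0x0d = 8c9c5efd46
  after D3: wrote 3B at 0x22 = 8c9c5e
query mem[0x23]=0x9c, mem[0x0d]=0x8c, mem[0x1e]=0x74

MEM[0x23,0x0d,0x1e] = 9c 8c 74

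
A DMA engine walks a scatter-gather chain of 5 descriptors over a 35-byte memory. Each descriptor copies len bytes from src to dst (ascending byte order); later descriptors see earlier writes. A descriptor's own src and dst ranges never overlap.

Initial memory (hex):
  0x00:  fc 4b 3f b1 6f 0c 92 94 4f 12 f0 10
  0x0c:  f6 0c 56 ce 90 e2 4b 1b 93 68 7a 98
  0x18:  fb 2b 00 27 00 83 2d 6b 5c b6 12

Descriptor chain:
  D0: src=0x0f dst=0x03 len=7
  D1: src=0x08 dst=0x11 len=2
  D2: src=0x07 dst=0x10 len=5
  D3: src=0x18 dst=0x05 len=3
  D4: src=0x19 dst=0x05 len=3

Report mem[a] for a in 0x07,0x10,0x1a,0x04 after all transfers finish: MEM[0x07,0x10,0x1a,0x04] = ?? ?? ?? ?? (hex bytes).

MEM[0x07,0x10,0x1a,0x04] = 27 1b 00 90

D0: mem[0x03..0x09] <- [ce 90 e2 4b 1b 93 68]
D1: mem[0x11..0x12] <- [93 68]
D2: mem[0x10..0x14] <- [1b 93 68 f0 10]
D3: mem[0x05..0x07] <- [fb 2b 00]
D4: mem[0x05..0x07] <- [2b 00 27]
query mem[0x07]=0x27, mem[0x10]=0x1b, mem[0x1a]=0x00, mem[0x04]=0x90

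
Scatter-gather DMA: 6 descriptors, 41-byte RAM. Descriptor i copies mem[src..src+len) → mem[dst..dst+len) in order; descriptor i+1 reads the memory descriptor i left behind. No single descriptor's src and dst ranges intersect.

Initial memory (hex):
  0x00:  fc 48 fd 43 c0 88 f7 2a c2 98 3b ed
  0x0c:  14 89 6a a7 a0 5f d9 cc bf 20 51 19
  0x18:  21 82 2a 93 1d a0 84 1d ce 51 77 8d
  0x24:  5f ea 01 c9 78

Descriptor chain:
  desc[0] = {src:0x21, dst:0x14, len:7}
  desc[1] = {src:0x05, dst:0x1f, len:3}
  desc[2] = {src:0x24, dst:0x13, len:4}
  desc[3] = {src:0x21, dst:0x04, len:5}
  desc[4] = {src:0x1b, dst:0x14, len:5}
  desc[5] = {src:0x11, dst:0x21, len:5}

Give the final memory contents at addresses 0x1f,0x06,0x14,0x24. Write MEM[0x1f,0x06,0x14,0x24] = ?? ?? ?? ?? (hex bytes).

[0] 0x21->0x14 len=7 : 51 77 8d 5f ea 01 c9
[1] 0x05->0x1f len=3 : 88 f7 2a
[2] 0x24->0x13 len=4 : 5f ea 01 c9
[3] 0x21->0x04 len=5 : 2a 77 8d 5f ea
[4] 0x1b->0x14 len=5 : 93 1d a0 84 88
[5] 0x11->0x21 len=5 : 5f d9 5f 93 1d
query mem[0x1f]=0x88, mem[0x06]=0x8d, mem[0x14]=0x93, mem[0x24]=0x93

MEM[0x1f,0x06,0x14,0x24] = 88 8d 93 93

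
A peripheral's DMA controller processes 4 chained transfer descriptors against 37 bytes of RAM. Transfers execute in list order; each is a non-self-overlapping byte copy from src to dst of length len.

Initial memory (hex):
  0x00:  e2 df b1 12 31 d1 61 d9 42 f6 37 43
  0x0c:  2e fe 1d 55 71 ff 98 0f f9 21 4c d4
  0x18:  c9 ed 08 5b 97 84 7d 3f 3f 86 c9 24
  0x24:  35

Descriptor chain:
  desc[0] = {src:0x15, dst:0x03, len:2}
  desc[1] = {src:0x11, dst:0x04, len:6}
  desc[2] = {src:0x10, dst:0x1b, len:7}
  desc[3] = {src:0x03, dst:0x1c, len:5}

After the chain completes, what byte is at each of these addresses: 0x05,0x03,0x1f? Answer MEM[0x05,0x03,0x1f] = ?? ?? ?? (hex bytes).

D0: mem[0x03..0x04] <- [21 4c]
D1: mem[0x04..0x09] <- [ff 98 0f f9 21 4c]
D2: mem[0x1b..0x21] <- [71 ff 98 0f f9 21 4c]
D3: mem[0x1c..0x20] <- [21 ff 98 0f f9]
query mem[0x05]=0x98, mem[0x03]=0x21, mem[0x1f]=0x0f

MEM[0x05,0x03,0x1f] = 98 21 0f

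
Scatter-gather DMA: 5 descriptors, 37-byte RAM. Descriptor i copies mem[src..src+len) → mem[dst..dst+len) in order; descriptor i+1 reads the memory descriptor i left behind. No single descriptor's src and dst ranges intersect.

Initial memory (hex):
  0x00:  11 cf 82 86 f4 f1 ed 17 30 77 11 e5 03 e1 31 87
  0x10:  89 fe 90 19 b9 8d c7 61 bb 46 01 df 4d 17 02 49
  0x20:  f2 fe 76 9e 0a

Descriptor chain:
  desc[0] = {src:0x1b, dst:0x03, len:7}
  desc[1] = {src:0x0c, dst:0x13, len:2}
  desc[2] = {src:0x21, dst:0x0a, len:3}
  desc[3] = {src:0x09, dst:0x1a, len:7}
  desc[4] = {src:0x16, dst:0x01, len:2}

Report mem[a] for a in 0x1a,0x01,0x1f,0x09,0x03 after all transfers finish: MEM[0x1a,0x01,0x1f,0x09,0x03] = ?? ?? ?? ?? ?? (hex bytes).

D0: mem[0x03..0x09] <- [df 4d 17 02 49 f2 fe]
D1: mem[0x13..0x14] <- [03 e1]
D2: mem[0x0a..0x0c] <- [fe 76 9e]
D3: mem[0x1a..0x20] <- [fe fe 76 9e e1 31 87]
D4: mem[0x01..0x02] <- [c7 61]
query mem[0x1a]=0xfe, mem[0x01]=0xc7, mem[0x1f]=0x31, mem[0x09]=0xfe, mem[0x03]=0xdf

MEM[0x1a,0x01,0x1f,0x09,0x03] = fe c7 31 fe df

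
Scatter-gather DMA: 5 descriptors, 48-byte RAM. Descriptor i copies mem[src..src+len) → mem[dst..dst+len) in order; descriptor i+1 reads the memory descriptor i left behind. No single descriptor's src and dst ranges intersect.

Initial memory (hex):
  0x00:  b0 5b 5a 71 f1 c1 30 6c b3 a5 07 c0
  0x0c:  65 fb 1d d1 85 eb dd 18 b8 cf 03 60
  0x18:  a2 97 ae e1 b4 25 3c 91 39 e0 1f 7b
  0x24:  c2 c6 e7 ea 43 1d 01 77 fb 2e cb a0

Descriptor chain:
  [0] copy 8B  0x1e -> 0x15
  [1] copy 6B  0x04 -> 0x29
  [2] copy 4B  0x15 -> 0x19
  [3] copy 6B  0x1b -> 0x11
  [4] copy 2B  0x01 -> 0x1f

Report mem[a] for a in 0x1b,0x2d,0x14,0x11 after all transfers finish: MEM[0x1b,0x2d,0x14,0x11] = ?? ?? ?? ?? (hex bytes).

[0] 0x1e->0x15 len=8 : 3c 91 39 e0 1f 7b c2 c6
[1] 0x04->0x29 len=6 : f1 c1 30 6c b3 a5
[2] 0x15->0x19 len=4 : 3c 91 39 e0
[3] 0x1b->0x11 len=6 : 39 e0 25 3c 91 39
[4] 0x01->0x1f len=2 : 5b 5a
query mem[0x1b]=0x39, mem[0x2d]=0xb3, mem[0x14]=0x3c, mem[0x11]=0x39

MEM[0x1b,0x2d,0x14,0x11] = 39 b3 3c 39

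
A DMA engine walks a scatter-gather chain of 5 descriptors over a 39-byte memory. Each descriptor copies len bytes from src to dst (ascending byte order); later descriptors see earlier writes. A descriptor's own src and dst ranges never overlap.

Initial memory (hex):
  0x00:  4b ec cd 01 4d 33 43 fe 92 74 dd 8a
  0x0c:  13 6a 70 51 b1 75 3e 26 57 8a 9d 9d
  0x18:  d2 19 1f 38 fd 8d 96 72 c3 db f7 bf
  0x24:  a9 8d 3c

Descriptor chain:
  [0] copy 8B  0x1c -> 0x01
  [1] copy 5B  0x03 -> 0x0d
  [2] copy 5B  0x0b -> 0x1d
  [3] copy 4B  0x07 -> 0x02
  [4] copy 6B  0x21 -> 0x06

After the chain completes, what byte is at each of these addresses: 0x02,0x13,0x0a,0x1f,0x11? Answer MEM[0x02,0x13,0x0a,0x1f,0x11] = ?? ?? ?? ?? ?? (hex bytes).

#0 dst[0x01+8] := {0xfd,0x8d,0x96,0x72,0xc3,0xdb,0xf7,0xbf}
#1 dst[0x0d+5] := {0x96,0x72,0xc3,0xdb,0xf7}
#2 dst[0x1d+5] := {0x8a,0x13,0x96,0x72,0xc3}
#3 dst[0x02+4] := {0xf7,0xbf,0x74,0xdd}
#4 dst[0x06+6] := {0xc3,0xf7,0xbf,0xa9,0x8d,0x3c}
query mem[0x02]=0xf7, mem[0x13]=0x26, mem[0x0a]=0x8d, mem[0x1f]=0x96, mem[0x11]=0xf7

MEM[0x02,0x13,0x0a,0x1f,0x11] = f7 26 8d 96 f7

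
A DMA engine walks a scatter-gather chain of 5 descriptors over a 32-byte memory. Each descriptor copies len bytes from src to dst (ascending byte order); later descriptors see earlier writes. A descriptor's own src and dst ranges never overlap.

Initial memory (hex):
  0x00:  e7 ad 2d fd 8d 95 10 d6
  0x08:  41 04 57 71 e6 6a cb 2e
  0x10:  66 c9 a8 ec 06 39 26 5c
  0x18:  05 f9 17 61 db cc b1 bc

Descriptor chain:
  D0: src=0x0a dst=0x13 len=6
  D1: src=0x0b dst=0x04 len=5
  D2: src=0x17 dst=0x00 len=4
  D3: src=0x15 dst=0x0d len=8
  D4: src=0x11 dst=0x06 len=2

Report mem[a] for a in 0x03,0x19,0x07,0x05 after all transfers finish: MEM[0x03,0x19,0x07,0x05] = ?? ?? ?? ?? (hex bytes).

D0: mem[0x13..0x18] <- [57 71 e6 6a cb 2e]
D1: mem[0x04..0x08] <- [71 e6 6a cb 2e]
D2: mem[0x00..0x03] <- [cb 2e f9 17]
D3: mem[0x0d..0x14] <- [e6 6a cb 2e f9 17 61 db]
D4: mem[0x06..0x07] <- [f9 17]
query mem[0x03]=0x17, mem[0x19]=0xf9, mem[0x07]=0x17, mem[0x05]=0xe6

MEM[0x03,0x19,0x07,0x05] = 17 f9 17 e6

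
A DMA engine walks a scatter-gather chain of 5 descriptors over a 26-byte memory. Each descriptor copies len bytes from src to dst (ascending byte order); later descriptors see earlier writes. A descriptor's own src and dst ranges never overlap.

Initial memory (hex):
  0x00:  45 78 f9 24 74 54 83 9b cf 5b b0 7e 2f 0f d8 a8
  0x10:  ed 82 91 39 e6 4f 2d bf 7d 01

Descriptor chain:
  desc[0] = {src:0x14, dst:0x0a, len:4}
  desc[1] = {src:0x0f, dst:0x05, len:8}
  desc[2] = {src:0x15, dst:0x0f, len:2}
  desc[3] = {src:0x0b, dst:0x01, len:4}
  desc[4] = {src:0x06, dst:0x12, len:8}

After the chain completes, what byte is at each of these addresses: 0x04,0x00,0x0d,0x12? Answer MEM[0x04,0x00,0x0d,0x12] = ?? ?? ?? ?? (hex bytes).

MEM[0x04,0x00,0x0d,0x12] = d8 45 bf ed

[0] 0x14->0x0a len=4 : e6 4f 2d bf
[1] 0x0f->0x05 len=8 : a8 ed 82 91 39 e6 4f 2d
[2] 0x15->0x0f len=2 : 4f 2d
[3] 0x0b->0x01 len=4 : 4f 2d bf d8
[4] 0x06->0x12 len=8 : ed 82 91 39 e6 4f 2d bf
query mem[0x04]=0xd8, mem[0x00]=0x45, mem[0x0d]=0xbf, mem[0x12]=0xed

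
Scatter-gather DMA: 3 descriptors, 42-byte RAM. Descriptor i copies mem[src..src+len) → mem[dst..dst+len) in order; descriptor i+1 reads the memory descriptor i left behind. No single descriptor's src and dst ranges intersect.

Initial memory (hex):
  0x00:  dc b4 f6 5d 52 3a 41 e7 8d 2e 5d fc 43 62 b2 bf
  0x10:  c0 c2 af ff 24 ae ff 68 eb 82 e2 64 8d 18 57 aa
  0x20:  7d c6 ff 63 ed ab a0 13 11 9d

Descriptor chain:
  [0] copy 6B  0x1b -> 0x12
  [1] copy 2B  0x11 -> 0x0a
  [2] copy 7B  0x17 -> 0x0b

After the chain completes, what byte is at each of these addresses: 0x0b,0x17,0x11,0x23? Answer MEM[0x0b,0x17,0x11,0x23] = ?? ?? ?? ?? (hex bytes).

  after D0: wrote 6B at 0x12 = 648d1857aa7d
  after D1: wrote 2B at 0x0a = c264
  after D2: wrote 7B at 0x0b = 7deb82e2648d18
query mem[0x0b]=0x7d, mem[0x17]=0x7d, mem[0x11]=0x18, mem[0x23]=0x63

MEM[0x0b,0x17,0x11,0x23] = 7d 7d 18 63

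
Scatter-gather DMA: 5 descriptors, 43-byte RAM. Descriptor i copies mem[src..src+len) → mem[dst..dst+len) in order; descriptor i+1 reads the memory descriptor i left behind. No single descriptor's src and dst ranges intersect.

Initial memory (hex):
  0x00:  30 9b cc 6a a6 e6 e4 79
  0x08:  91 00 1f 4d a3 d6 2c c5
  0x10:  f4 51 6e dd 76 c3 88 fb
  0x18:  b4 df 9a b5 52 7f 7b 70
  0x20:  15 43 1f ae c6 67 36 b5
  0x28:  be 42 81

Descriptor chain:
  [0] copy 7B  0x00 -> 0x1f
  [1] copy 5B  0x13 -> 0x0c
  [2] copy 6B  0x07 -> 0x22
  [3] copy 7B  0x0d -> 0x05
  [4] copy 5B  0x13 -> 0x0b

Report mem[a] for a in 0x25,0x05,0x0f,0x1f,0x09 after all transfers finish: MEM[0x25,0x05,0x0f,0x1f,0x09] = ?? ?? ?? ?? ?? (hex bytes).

MEM[0x25,0x05,0x0f,0x1f,0x09] = 1f 76 fb 30 51

D0: mem[0x1f..0x25] <- [30 9b cc 6a a6 e6 e4]
D1: mem[0x0c..0x10] <- [dd 76 c3 88 fb]
D2: mem[0x22..0x27] <- [79 91 00 1f 4d dd]
D3: mem[0x05..0x0b] <- [76 c3 88 fb 51 6e dd]
D4: mem[0x0b..0x0f] <- [dd 76 c3 88 fb]
query mem[0x25]=0x1f, mem[0x05]=0x76, mem[0x0f]=0xfb, mem[0x1f]=0x30, mem[0x09]=0x51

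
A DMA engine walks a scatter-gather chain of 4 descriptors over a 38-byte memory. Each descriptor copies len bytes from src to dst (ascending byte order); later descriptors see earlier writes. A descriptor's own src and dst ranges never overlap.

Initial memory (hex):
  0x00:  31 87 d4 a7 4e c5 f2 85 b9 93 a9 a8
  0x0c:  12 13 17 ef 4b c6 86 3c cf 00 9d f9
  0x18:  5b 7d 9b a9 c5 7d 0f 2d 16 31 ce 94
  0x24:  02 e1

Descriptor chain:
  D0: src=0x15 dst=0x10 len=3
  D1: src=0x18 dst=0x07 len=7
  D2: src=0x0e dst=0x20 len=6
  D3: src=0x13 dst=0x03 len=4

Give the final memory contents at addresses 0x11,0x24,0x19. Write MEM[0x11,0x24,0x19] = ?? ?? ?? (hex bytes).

#0 dst[0x10+3] := {0x00,0x9d,0xf9}
#1 dst[0x07+7] := {0x5b,0x7d,0x9b,0xa9,0xc5,0x7d,0x0f}
#2 dst[0x20+6] := {0x17,0xef,0x00,0x9d,0xf9,0x3c}
#3 dst[0x03+4] := {0x3c,0xcf,0x00,0x9d}
query mem[0x11]=0x9d, mem[0x24]=0xf9, mem[0x19]=0x7d

MEM[0x11,0x24,0x19] = 9d f9 7d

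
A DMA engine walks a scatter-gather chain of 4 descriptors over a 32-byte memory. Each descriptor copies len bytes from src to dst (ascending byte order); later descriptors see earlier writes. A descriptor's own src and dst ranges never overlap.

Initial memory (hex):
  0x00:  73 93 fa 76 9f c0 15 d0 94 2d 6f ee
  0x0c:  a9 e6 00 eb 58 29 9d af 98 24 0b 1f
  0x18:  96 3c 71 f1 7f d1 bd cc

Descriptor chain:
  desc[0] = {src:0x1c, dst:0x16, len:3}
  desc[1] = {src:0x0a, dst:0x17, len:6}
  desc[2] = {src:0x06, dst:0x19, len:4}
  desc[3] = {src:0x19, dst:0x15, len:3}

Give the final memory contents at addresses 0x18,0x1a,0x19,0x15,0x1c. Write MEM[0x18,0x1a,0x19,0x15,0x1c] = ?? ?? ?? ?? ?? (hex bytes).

D0: mem[0x16..0x18] <- [7f d1 bd]
D1: mem[0x17..0x1c] <- [6f ee a9 e6 00 eb]
D2: mem[0x19..0x1c] <- [15 d0 94 2d]
D3: mem[0x15..0x17] <- [15 d0 94]
query mem[0x18]=0xee, mem[0x1a]=0xd0, mem[0x19]=0x15, mem[0x15]=0x15, mem[0x1c]=0x2d

MEM[0x18,0x1a,0x19,0x15,0x1c] = ee d0 15 15 2d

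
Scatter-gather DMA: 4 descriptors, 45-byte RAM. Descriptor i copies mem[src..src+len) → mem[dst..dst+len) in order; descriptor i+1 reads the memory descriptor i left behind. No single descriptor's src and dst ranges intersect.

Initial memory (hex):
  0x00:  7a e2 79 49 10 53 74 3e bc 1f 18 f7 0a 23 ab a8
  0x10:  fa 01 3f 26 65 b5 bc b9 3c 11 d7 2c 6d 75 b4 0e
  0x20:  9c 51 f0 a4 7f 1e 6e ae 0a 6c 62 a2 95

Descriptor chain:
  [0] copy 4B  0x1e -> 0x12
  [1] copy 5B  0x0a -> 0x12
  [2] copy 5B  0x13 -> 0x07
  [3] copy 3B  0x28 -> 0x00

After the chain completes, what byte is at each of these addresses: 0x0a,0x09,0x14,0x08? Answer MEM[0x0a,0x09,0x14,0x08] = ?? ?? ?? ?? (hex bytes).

MEM[0x0a,0x09,0x14,0x08] = ab 23 0a 0a

#0 dst[0x12+4] := {0xb4,0x0e,0x9c,0x51}
#1 dst[0x12+5] := {0x18,0xf7,0x0a,0x23,0xab}
#2 dst[0x07+5] := {0xf7,0x0a,0x23,0xab,0xb9}
#3 dst[0x00+3] := {0x0a,0x6c,0x62}
query mem[0x0a]=0xab, mem[0x09]=0x23, mem[0x14]=0x0a, mem[0x08]=0x0a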